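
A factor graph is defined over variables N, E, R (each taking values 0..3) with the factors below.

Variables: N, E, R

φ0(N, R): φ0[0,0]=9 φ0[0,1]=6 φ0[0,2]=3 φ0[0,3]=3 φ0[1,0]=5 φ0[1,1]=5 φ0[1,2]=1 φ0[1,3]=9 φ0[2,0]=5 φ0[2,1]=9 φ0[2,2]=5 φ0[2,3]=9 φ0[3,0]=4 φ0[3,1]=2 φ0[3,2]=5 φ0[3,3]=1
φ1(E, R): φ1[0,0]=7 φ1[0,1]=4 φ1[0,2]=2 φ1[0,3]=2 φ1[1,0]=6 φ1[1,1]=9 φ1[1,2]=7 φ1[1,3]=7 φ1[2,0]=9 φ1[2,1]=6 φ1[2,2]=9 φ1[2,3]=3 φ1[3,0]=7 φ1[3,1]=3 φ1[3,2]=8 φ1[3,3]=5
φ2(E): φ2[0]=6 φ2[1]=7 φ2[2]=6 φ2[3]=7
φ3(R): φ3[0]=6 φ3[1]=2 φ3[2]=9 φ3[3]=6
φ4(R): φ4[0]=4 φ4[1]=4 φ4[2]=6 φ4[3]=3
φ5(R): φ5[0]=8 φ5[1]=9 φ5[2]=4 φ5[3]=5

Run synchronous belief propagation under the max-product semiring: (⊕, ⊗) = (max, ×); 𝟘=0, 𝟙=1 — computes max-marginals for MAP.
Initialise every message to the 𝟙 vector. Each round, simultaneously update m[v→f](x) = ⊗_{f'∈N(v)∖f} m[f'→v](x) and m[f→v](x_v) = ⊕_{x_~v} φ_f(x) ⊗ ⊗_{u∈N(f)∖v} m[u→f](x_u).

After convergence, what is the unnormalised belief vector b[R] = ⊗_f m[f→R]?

init: all messages = 𝟙 over 4 values
r1 m[φ0→N] = [9, 9, 9, 5]
r1 m[φ0→R] = [9, 9, 5, 9]
r1 m[φ1→E] = [7, 9, 9, 8]
r1 m[φ1→R] = [9, 9, 9, 7]
r1 m[φ2→E] = [6, 7, 6, 7]
r1 m[φ3→R] = [6, 2, 9, 6]
r1 m[φ4→R] = [4, 4, 6, 3]
r1 m[φ5→R] = [8, 9, 4, 5]
r1 m[N→φ0] = [1, 1, 1, 1]
r1 m[E→φ1] = [1, 1, 1, 1]
r1 m[E→φ2] = [1, 1, 1, 1]
r1 m[R→φ0] = [1, 1, 1, 1]
r1 m[R→φ1] = [1, 1, 1, 1]
r1 m[R→φ3] = [1, 1, 1, 1]
r1 m[R→φ4] = [1, 1, 1, 1]
r1 m[R→φ5] = [1, 1, 1, 1]
r2 m[φ0→N] = [9, 9, 9, 5]
r2 m[φ0→R] = [9, 9, 5, 9]
r2 m[φ1→E] = [7, 9, 9, 8]
r2 m[φ1→R] = [9, 9, 9, 7]
r2 m[φ2→E] = [6, 7, 6, 7]
r2 m[φ3→R] = [6, 2, 9, 6]
r2 m[φ4→R] = [4, 4, 6, 3]
r2 m[φ5→R] = [8, 9, 4, 5]
r2 m[N→φ0] = [1, 1, 1, 1]
r2 m[E→φ1] = [6, 7, 6, 7]
r2 m[E→φ2] = [7, 9, 9, 8]
r2 m[R→φ0] = [1728, 648, 1944, 630]
r2 m[R→φ1] = [1728, 648, 1080, 810]
r2 m[R→φ3] = [2592, 2916, 1080, 945]
r2 m[R→φ4] = [3888, 1458, 1620, 1890]
r2 m[R→φ5] = [1944, 648, 2430, 1134]
r3 m[φ0→N] = [15552, 8640, 9720, 9720]
r3 m[φ0→R] = [9, 9, 5, 9]
r3 m[φ1→E] = [12096, 10368, 15552, 12096]
r3 m[φ1→R] = [54, 63, 56, 49]
r3 m[φ2→E] = [6, 7, 6, 7]
r3 m[φ3→R] = [6, 2, 9, 6]
r3 m[φ4→R] = [4, 4, 6, 3]
r3 m[φ5→R] = [8, 9, 4, 5]
r3 m[N→φ0] = [1, 1, 1, 1]
r3 m[E→φ1] = [6, 7, 6, 7]
r3 m[E→φ2] = [7, 9, 9, 8]
r3 m[R→φ0] = [1728, 648, 1944, 630]
r3 m[R→φ1] = [1728, 648, 1080, 810]
r3 m[R→φ3] = [2592, 2916, 1080, 945]
r3 m[R→φ4] = [3888, 1458, 1620, 1890]
r3 m[R→φ5] = [1944, 648, 2430, 1134]
r4 m[φ0→N] = [15552, 8640, 9720, 9720]
r4 m[φ0→R] = [9, 9, 5, 9]
r4 m[φ1→E] = [12096, 10368, 15552, 12096]
r4 m[φ1→R] = [54, 63, 56, 49]
r4 m[φ2→E] = [6, 7, 6, 7]
r4 m[φ3→R] = [6, 2, 9, 6]
r4 m[φ4→R] = [4, 4, 6, 3]
r4 m[φ5→R] = [8, 9, 4, 5]
r4 m[N→φ0] = [1, 1, 1, 1]
r4 m[E→φ1] = [6, 7, 6, 7]
r4 m[E→φ2] = [12096, 10368, 15552, 12096]
r4 m[R→φ0] = [10368, 4536, 12096, 4410]
r4 m[R→φ1] = [1728, 648, 1080, 810]
r4 m[R→φ3] = [15552, 20412, 6720, 6615]
r4 m[R→φ4] = [23328, 10206, 10080, 13230]
r4 m[R→φ5] = [11664, 4536, 15120, 7938]
r5 m[φ0→N] = [93312, 51840, 60480, 60480]
r5 m[φ0→R] = [9, 9, 5, 9]
r5 m[φ1→E] = [12096, 10368, 15552, 12096]
r5 m[φ1→R] = [54, 63, 56, 49]
r5 m[φ2→E] = [6, 7, 6, 7]
r5 m[φ3→R] = [6, 2, 9, 6]
r5 m[φ4→R] = [4, 4, 6, 3]
r5 m[φ5→R] = [8, 9, 4, 5]
r5 m[N→φ0] = [1, 1, 1, 1]
r5 m[E→φ1] = [6, 7, 6, 7]
r5 m[E→φ2] = [12096, 10368, 15552, 12096]
r5 m[R→φ0] = [10368, 4536, 12096, 4410]
r5 m[R→φ1] = [1728, 648, 1080, 810]
r5 m[R→φ3] = [15552, 20412, 6720, 6615]
r5 m[R→φ4] = [23328, 10206, 10080, 13230]
r5 m[R→φ5] = [11664, 4536, 15120, 7938]
r6 m[φ0→N] = [93312, 51840, 60480, 60480]
r6 m[φ0→R] = [9, 9, 5, 9]
r6 m[φ1→E] = [12096, 10368, 15552, 12096]
r6 m[φ1→R] = [54, 63, 56, 49]
r6 m[φ2→E] = [6, 7, 6, 7]
r6 m[φ3→R] = [6, 2, 9, 6]
r6 m[φ4→R] = [4, 4, 6, 3]
r6 m[φ5→R] = [8, 9, 4, 5]
r6 m[N→φ0] = [1, 1, 1, 1]
r6 m[E→φ1] = [6, 7, 6, 7]
r6 m[E→φ2] = [12096, 10368, 15552, 12096]
r6 m[R→φ0] = [10368, 4536, 12096, 4410]
r6 m[R→φ1] = [1728, 648, 1080, 810]
r6 m[R→φ3] = [15552, 20412, 6720, 6615]
r6 m[R→φ4] = [23328, 10206, 10080, 13230]
r6 m[R→φ5] = [11664, 4536, 15120, 7938]
fixed point reached at round 6
b[R] = ⊗ incoming = [93312, 40824, 60480, 39690]

b[R] = [93312, 40824, 60480, 39690]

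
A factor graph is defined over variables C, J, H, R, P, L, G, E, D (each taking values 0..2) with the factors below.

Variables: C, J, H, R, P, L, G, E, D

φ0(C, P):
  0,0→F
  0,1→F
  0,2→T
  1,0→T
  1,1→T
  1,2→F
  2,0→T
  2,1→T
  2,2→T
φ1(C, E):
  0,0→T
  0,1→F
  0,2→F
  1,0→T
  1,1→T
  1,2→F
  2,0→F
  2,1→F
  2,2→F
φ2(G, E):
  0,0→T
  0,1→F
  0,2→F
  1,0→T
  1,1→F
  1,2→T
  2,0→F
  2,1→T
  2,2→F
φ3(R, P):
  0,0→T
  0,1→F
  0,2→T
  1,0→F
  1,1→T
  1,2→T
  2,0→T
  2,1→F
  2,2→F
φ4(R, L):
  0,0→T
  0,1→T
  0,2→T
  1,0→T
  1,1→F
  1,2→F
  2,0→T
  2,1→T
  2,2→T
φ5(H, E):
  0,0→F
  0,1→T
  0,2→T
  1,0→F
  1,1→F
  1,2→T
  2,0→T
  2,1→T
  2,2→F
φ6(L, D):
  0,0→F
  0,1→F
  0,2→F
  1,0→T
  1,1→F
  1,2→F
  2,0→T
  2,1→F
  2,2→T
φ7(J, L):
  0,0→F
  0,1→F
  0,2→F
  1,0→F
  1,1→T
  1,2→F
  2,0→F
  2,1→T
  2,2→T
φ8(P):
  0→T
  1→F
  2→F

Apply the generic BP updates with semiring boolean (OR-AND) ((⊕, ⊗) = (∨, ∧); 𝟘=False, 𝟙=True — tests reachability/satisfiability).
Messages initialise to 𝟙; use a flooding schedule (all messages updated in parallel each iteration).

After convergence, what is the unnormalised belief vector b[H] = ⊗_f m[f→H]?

b[H] = [T, F, T]

init: all messages = 𝟙 over 3 values
r1 m[φ0→C] = [T, T, T]
r1 m[φ0→P] = [T, T, T]
r1 m[φ1→C] = [T, T, F]
r1 m[φ1→E] = [T, T, F]
r1 m[φ2→G] = [T, T, T]
r1 m[φ2→E] = [T, T, T]
r1 m[φ3→R] = [T, T, T]
r1 m[φ3→P] = [T, T, T]
r1 m[φ4→R] = [T, T, T]
r1 m[φ4→L] = [T, T, T]
r1 m[φ5→H] = [T, T, T]
r1 m[φ5→E] = [T, T, T]
r1 m[φ6→L] = [F, T, T]
r1 m[φ6→D] = [T, F, T]
r1 m[φ7→J] = [F, T, T]
r1 m[φ7→L] = [F, T, T]
r1 m[φ8→P] = [T, F, F]
r1 m[C→φ0] = [T, T, T]
r1 m[C→φ1] = [T, T, T]
r1 m[J→φ7] = [T, T, T]
r1 m[H→φ5] = [T, T, T]
r1 m[R→φ3] = [T, T, T]
r1 m[R→φ4] = [T, T, T]
r1 m[P→φ0] = [T, T, T]
r1 m[P→φ3] = [T, T, T]
r1 m[P→φ8] = [T, T, T]
r1 m[L→φ4] = [T, T, T]
r1 m[L→φ6] = [T, T, T]
r1 m[L→φ7] = [T, T, T]
r1 m[G→φ2] = [T, T, T]
r1 m[E→φ1] = [T, T, T]
r1 m[E→φ2] = [T, T, T]
r1 m[E→φ5] = [T, T, T]
r1 m[D→φ6] = [T, T, T]
r2 m[φ0→C] = [T, T, T]
r2 m[φ0→P] = [T, T, T]
r2 m[φ1→C] = [T, T, F]
r2 m[φ1→E] = [T, T, F]
r2 m[φ2→G] = [T, T, T]
r2 m[φ2→E] = [T, T, T]
r2 m[φ3→R] = [T, T, T]
r2 m[φ3→P] = [T, T, T]
r2 m[φ4→R] = [T, T, T]
r2 m[φ4→L] = [T, T, T]
r2 m[φ5→H] = [T, T, T]
r2 m[φ5→E] = [T, T, T]
r2 m[φ6→L] = [F, T, T]
r2 m[φ6→D] = [T, F, T]
r2 m[φ7→J] = [F, T, T]
r2 m[φ7→L] = [F, T, T]
r2 m[φ8→P] = [T, F, F]
r2 m[C→φ0] = [T, T, F]
r2 m[C→φ1] = [T, T, T]
r2 m[J→φ7] = [T, T, T]
r2 m[H→φ5] = [T, T, T]
r2 m[R→φ3] = [T, T, T]
r2 m[R→φ4] = [T, T, T]
r2 m[P→φ0] = [T, F, F]
r2 m[P→φ3] = [T, F, F]
r2 m[P→φ8] = [T, T, T]
r2 m[L→φ4] = [F, T, T]
r2 m[L→φ6] = [F, T, T]
r2 m[L→φ7] = [F, T, T]
r2 m[G→φ2] = [T, T, T]
r2 m[E→φ1] = [T, T, T]
r2 m[E→φ2] = [T, T, F]
r2 m[E→φ5] = [T, T, F]
r2 m[D→φ6] = [T, T, T]
r3 m[φ0→C] = [F, T, T]
r3 m[φ0→P] = [T, T, T]
r3 m[φ1→C] = [T, T, F]
r3 m[φ1→E] = [T, T, F]
r3 m[φ2→G] = [T, T, T]
r3 m[φ2→E] = [T, T, T]
r3 m[φ3→R] = [T, F, T]
r3 m[φ3→P] = [T, T, T]
r3 m[φ4→R] = [T, F, T]
r3 m[φ4→L] = [T, T, T]
r3 m[φ5→H] = [T, F, T]
r3 m[φ5→E] = [T, T, T]
r3 m[φ6→L] = [F, T, T]
r3 m[φ6→D] = [T, F, T]
r3 m[φ7→J] = [F, T, T]
r3 m[φ7→L] = [F, T, T]
r3 m[φ8→P] = [T, F, F]
r3 m[C→φ0] = [T, T, F]
r3 m[C→φ1] = [T, T, T]
r3 m[J→φ7] = [T, T, T]
r3 m[H→φ5] = [T, T, T]
r3 m[R→φ3] = [T, T, T]
r3 m[R→φ4] = [T, T, T]
r3 m[P→φ0] = [T, F, F]
r3 m[P→φ3] = [T, F, F]
r3 m[P→φ8] = [T, T, T]
r3 m[L→φ4] = [F, T, T]
r3 m[L→φ6] = [F, T, T]
r3 m[L→φ7] = [F, T, T]
r3 m[G→φ2] = [T, T, T]
r3 m[E→φ1] = [T, T, T]
r3 m[E→φ2] = [T, T, F]
r3 m[E→φ5] = [T, T, F]
r3 m[D→φ6] = [T, T, T]
r4 m[φ0→C] = [F, T, T]
r4 m[φ0→P] = [T, T, T]
r4 m[φ1→C] = [T, T, F]
r4 m[φ1→E] = [T, T, F]
r4 m[φ2→G] = [T, T, T]
r4 m[φ2→E] = [T, T, T]
r4 m[φ3→R] = [T, F, T]
r4 m[φ3→P] = [T, T, T]
r4 m[φ4→R] = [T, F, T]
r4 m[φ4→L] = [T, T, T]
r4 m[φ5→H] = [T, F, T]
r4 m[φ5→E] = [T, T, T]
r4 m[φ6→L] = [F, T, T]
r4 m[φ6→D] = [T, F, T]
r4 m[φ7→J] = [F, T, T]
r4 m[φ7→L] = [F, T, T]
r4 m[φ8→P] = [T, F, F]
r4 m[C→φ0] = [T, T, F]
r4 m[C→φ1] = [F, T, T]
r4 m[J→φ7] = [T, T, T]
r4 m[H→φ5] = [T, T, T]
r4 m[R→φ3] = [T, F, T]
r4 m[R→φ4] = [T, F, T]
r4 m[P→φ0] = [T, F, F]
r4 m[P→φ3] = [T, F, F]
r4 m[P→φ8] = [T, T, T]
r4 m[L→φ4] = [F, T, T]
r4 m[L→φ6] = [F, T, T]
r4 m[L→φ7] = [F, T, T]
r4 m[G→φ2] = [T, T, T]
r4 m[E→φ1] = [T, T, T]
r4 m[E→φ2] = [T, T, F]
r4 m[E→φ5] = [T, T, F]
r4 m[D→φ6] = [T, T, T]
r5 m[φ0→C] = [F, T, T]
r5 m[φ0→P] = [T, T, T]
r5 m[φ1→C] = [T, T, F]
r5 m[φ1→E] = [T, T, F]
r5 m[φ2→G] = [T, T, T]
r5 m[φ2→E] = [T, T, T]
r5 m[φ3→R] = [T, F, T]
r5 m[φ3→P] = [T, F, T]
r5 m[φ4→R] = [T, F, T]
r5 m[φ4→L] = [T, T, T]
r5 m[φ5→H] = [T, F, T]
r5 m[φ5→E] = [T, T, T]
r5 m[φ6→L] = [F, T, T]
r5 m[φ6→D] = [T, F, T]
r5 m[φ7→J] = [F, T, T]
r5 m[φ7→L] = [F, T, T]
r5 m[φ8→P] = [T, F, F]
r5 m[C→φ0] = [T, T, F]
r5 m[C→φ1] = [F, T, T]
r5 m[J→φ7] = [T, T, T]
r5 m[H→φ5] = [T, T, T]
r5 m[R→φ3] = [T, F, T]
r5 m[R→φ4] = [T, F, T]
r5 m[P→φ0] = [T, F, F]
r5 m[P→φ3] = [T, F, F]
r5 m[P→φ8] = [T, T, T]
r5 m[L→φ4] = [F, T, T]
r5 m[L→φ6] = [F, T, T]
r5 m[L→φ7] = [F, T, T]
r5 m[G→φ2] = [T, T, T]
r5 m[E→φ1] = [T, T, T]
r5 m[E→φ2] = [T, T, F]
r5 m[E→φ5] = [T, T, F]
r5 m[D→φ6] = [T, T, T]
r6 m[φ0→C] = [F, T, T]
r6 m[φ0→P] = [T, T, T]
r6 m[φ1→C] = [T, T, F]
r6 m[φ1→E] = [T, T, F]
r6 m[φ2→G] = [T, T, T]
r6 m[φ2→E] = [T, T, T]
r6 m[φ3→R] = [T, F, T]
r6 m[φ3→P] = [T, F, T]
r6 m[φ4→R] = [T, F, T]
r6 m[φ4→L] = [T, T, T]
r6 m[φ5→H] = [T, F, T]
r6 m[φ5→E] = [T, T, T]
r6 m[φ6→L] = [F, T, T]
r6 m[φ6→D] = [T, F, T]
r6 m[φ7→J] = [F, T, T]
r6 m[φ7→L] = [F, T, T]
r6 m[φ8→P] = [T, F, F]
r6 m[C→φ0] = [T, T, F]
r6 m[C→φ1] = [F, T, T]
r6 m[J→φ7] = [T, T, T]
r6 m[H→φ5] = [T, T, T]
r6 m[R→φ3] = [T, F, T]
r6 m[R→φ4] = [T, F, T]
r6 m[P→φ0] = [T, F, F]
r6 m[P→φ3] = [T, F, F]
r6 m[P→φ8] = [T, F, T]
r6 m[L→φ4] = [F, T, T]
r6 m[L→φ6] = [F, T, T]
r6 m[L→φ7] = [F, T, T]
r6 m[G→φ2] = [T, T, T]
r6 m[E→φ1] = [T, T, T]
r6 m[E→φ2] = [T, T, F]
r6 m[E→φ5] = [T, T, F]
r6 m[D→φ6] = [T, T, T]
r7 m[φ0→C] = [F, T, T]
r7 m[φ0→P] = [T, T, T]
r7 m[φ1→C] = [T, T, F]
r7 m[φ1→E] = [T, T, F]
r7 m[φ2→G] = [T, T, T]
r7 m[φ2→E] = [T, T, T]
r7 m[φ3→R] = [T, F, T]
r7 m[φ3→P] = [T, F, T]
r7 m[φ4→R] = [T, F, T]
r7 m[φ4→L] = [T, T, T]
r7 m[φ5→H] = [T, F, T]
r7 m[φ5→E] = [T, T, T]
r7 m[φ6→L] = [F, T, T]
r7 m[φ6→D] = [T, F, T]
r7 m[φ7→J] = [F, T, T]
r7 m[φ7→L] = [F, T, T]
r7 m[φ8→P] = [T, F, F]
r7 m[C→φ0] = [T, T, F]
r7 m[C→φ1] = [F, T, T]
r7 m[J→φ7] = [T, T, T]
r7 m[H→φ5] = [T, T, T]
r7 m[R→φ3] = [T, F, T]
r7 m[R→φ4] = [T, F, T]
r7 m[P→φ0] = [T, F, F]
r7 m[P→φ3] = [T, F, F]
r7 m[P→φ8] = [T, F, T]
r7 m[L→φ4] = [F, T, T]
r7 m[L→φ6] = [F, T, T]
r7 m[L→φ7] = [F, T, T]
r7 m[G→φ2] = [T, T, T]
r7 m[E→φ1] = [T, T, T]
r7 m[E→φ2] = [T, T, F]
r7 m[E→φ5] = [T, T, F]
r7 m[D→φ6] = [T, T, T]
fixed point reached at round 7
b[H] = ⊗ incoming = [T, F, T]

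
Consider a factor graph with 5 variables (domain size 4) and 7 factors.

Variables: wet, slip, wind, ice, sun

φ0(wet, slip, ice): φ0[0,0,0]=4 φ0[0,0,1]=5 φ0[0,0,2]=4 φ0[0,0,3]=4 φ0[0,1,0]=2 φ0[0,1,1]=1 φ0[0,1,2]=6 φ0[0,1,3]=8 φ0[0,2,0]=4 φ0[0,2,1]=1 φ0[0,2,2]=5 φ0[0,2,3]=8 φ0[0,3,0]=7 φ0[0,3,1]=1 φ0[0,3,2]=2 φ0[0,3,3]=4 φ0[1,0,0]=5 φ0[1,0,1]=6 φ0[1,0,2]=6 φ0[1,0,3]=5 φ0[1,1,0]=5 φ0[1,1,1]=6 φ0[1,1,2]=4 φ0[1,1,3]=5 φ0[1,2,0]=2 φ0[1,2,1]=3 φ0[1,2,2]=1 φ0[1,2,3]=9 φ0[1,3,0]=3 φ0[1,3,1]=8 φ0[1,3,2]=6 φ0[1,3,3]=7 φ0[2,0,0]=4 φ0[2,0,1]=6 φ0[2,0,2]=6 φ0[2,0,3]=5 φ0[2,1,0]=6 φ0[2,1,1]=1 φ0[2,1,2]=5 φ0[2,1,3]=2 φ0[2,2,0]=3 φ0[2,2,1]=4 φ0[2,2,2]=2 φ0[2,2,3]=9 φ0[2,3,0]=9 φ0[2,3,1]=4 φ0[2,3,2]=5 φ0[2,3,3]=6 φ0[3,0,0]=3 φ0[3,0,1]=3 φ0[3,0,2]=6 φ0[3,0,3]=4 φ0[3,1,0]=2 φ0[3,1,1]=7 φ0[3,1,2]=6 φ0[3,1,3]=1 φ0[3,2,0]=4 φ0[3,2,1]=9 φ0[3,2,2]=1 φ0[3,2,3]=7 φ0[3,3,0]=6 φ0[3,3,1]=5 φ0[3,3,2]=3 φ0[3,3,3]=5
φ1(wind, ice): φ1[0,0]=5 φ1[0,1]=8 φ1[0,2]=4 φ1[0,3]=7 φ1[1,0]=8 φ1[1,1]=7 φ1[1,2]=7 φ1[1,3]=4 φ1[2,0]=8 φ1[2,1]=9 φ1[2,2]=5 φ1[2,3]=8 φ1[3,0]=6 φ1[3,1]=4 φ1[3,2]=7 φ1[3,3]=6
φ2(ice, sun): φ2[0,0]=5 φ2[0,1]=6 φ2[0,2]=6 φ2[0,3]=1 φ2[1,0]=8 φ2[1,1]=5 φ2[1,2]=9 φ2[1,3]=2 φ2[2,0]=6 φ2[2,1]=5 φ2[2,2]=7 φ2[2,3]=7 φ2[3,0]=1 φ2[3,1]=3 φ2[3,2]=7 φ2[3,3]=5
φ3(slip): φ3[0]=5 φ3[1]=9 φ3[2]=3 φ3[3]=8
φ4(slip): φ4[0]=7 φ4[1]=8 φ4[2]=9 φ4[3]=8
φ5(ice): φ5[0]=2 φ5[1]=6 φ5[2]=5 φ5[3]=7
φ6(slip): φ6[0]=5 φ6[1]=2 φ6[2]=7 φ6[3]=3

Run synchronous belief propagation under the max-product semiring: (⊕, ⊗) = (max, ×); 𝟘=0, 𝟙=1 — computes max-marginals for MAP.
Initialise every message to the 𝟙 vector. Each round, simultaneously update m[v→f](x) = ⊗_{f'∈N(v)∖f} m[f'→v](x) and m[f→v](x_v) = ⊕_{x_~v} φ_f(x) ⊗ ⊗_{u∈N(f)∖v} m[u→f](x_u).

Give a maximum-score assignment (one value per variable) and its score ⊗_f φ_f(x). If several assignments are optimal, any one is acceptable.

init: all messages = 𝟙 over 4 values
r1 m[φ0→wet] = [8, 9, 9, 9]
r1 m[φ0→slip] = [6, 8, 9, 9]
r1 m[φ0→ice] = [9, 9, 6, 9]
r1 m[φ1→wind] = [8, 8, 9, 7]
r1 m[φ1→ice] = [8, 9, 7, 8]
r1 m[φ2→ice] = [6, 9, 7, 7]
r1 m[φ2→sun] = [8, 6, 9, 7]
r1 m[φ3→slip] = [5, 9, 3, 8]
r1 m[φ4→slip] = [7, 8, 9, 8]
r1 m[φ5→ice] = [2, 6, 5, 7]
r1 m[φ6→slip] = [5, 2, 7, 3]
r1 m[wet→φ0] = [1, 1, 1, 1]
r1 m[slip→φ0] = [1, 1, 1, 1]
r1 m[slip→φ3] = [1, 1, 1, 1]
r1 m[slip→φ4] = [1, 1, 1, 1]
r1 m[slip→φ6] = [1, 1, 1, 1]
r1 m[wind→φ1] = [1, 1, 1, 1]
r1 m[ice→φ0] = [1, 1, 1, 1]
r1 m[ice→φ1] = [1, 1, 1, 1]
r1 m[ice→φ2] = [1, 1, 1, 1]
r1 m[ice→φ5] = [1, 1, 1, 1]
r1 m[sun→φ2] = [1, 1, 1, 1]
r2 m[φ0→wet] = [8, 9, 9, 9]
r2 m[φ0→slip] = [6, 8, 9, 9]
r2 m[φ0→ice] = [9, 9, 6, 9]
r2 m[φ1→wind] = [8, 8, 9, 7]
r2 m[φ1→ice] = [8, 9, 7, 8]
r2 m[φ2→ice] = [6, 9, 7, 7]
r2 m[φ2→sun] = [8, 6, 9, 7]
r2 m[φ3→slip] = [5, 9, 3, 8]
r2 m[φ4→slip] = [7, 8, 9, 8]
r2 m[φ5→ice] = [2, 6, 5, 7]
r2 m[φ6→slip] = [5, 2, 7, 3]
r2 m[wet→φ0] = [1, 1, 1, 1]
r2 m[slip→φ0] = [175, 144, 189, 192]
r2 m[slip→φ3] = [210, 128, 567, 216]
r2 m[slip→φ4] = [150, 144, 189, 216]
r2 m[slip→φ6] = [210, 576, 243, 576]
r2 m[wind→φ1] = [1, 1, 1, 1]
r2 m[ice→φ0] = [96, 486, 245, 392]
r2 m[ice→φ1] = [108, 486, 210, 441]
r2 m[ice→φ2] = [144, 486, 210, 504]
r2 m[ice→φ5] = [432, 729, 294, 504]
r2 m[sun→φ2] = [1, 1, 1, 1]
r3 m[φ0→wet] = [592704, 746496, 666792, 826686]
r3 m[φ0→slip] = [2916, 3402, 4374, 3888]
r3 m[φ0→ice] = [1728, 1701, 1152, 1701]
r3 m[φ1→wind] = [3888, 3402, 4374, 2646]
r3 m[φ1→ice] = [8, 9, 7, 8]
r3 m[φ2→ice] = [6, 9, 7, 7]
r3 m[φ2→sun] = [3888, 2430, 4374, 2520]
r3 m[φ3→slip] = [5, 9, 3, 8]
r3 m[φ4→slip] = [7, 8, 9, 8]
r3 m[φ5→ice] = [2, 6, 5, 7]
r3 m[φ6→slip] = [5, 2, 7, 3]
r3 m[wet→φ0] = [1, 1, 1, 1]
r3 m[slip→φ0] = [175, 144, 189, 192]
r3 m[slip→φ3] = [210, 128, 567, 216]
r3 m[slip→φ4] = [150, 144, 189, 216]
r3 m[slip→φ6] = [210, 576, 243, 576]
r3 m[wind→φ1] = [1, 1, 1, 1]
r3 m[ice→φ0] = [96, 486, 245, 392]
r3 m[ice→φ1] = [108, 486, 210, 441]
r3 m[ice→φ2] = [144, 486, 210, 504]
r3 m[ice→φ5] = [432, 729, 294, 504]
r3 m[sun→φ2] = [1, 1, 1, 1]
r4 m[φ0→wet] = [592704, 746496, 666792, 826686]
r4 m[φ0→slip] = [2916, 3402, 4374, 3888]
r4 m[φ0→ice] = [1728, 1701, 1152, 1701]
r4 m[φ1→wind] = [3888, 3402, 4374, 2646]
r4 m[φ1→ice] = [8, 9, 7, 8]
r4 m[φ2→ice] = [6, 9, 7, 7]
r4 m[φ2→sun] = [3888, 2430, 4374, 2520]
r4 m[φ3→slip] = [5, 9, 3, 8]
r4 m[φ4→slip] = [7, 8, 9, 8]
r4 m[φ5→ice] = [2, 6, 5, 7]
r4 m[φ6→slip] = [5, 2, 7, 3]
r4 m[wet→φ0] = [1, 1, 1, 1]
r4 m[slip→φ0] = [175, 144, 189, 192]
r4 m[slip→φ3] = [102060, 54432, 275562, 93312]
r4 m[slip→φ4] = [72900, 61236, 91854, 93312]
r4 m[slip→φ6] = [102060, 244944, 118098, 248832]
r4 m[wind→φ1] = [1, 1, 1, 1]
r4 m[ice→φ0] = [96, 486, 245, 392]
r4 m[ice→φ1] = [20736, 91854, 40320, 83349]
r4 m[ice→φ2] = [27648, 91854, 40320, 95256]
r4 m[ice→φ5] = [82944, 137781, 56448, 95256]
r4 m[sun→φ2] = [1, 1, 1, 1]
r5 m[φ0→wet] = [592704, 746496, 666792, 826686]
r5 m[φ0→slip] = [2916, 3402, 4374, 3888]
r5 m[φ0→ice] = [1728, 1701, 1152, 1701]
r5 m[φ1→wind] = [734832, 642978, 826686, 500094]
r5 m[φ1→ice] = [8, 9, 7, 8]
r5 m[φ2→ice] = [6, 9, 7, 7]
r5 m[φ2→sun] = [734832, 459270, 826686, 476280]
r5 m[φ3→slip] = [5, 9, 3, 8]
r5 m[φ4→slip] = [7, 8, 9, 8]
r5 m[φ5→ice] = [2, 6, 5, 7]
r5 m[φ6→slip] = [5, 2, 7, 3]
r5 m[wet→φ0] = [1, 1, 1, 1]
r5 m[slip→φ0] = [175, 144, 189, 192]
r5 m[slip→φ3] = [102060, 54432, 275562, 93312]
r5 m[slip→φ4] = [72900, 61236, 91854, 93312]
r5 m[slip→φ6] = [102060, 244944, 118098, 248832]
r5 m[wind→φ1] = [1, 1, 1, 1]
r5 m[ice→φ0] = [96, 486, 245, 392]
r5 m[ice→φ1] = [20736, 91854, 40320, 83349]
r5 m[ice→φ2] = [27648, 91854, 40320, 95256]
r5 m[ice→φ5] = [82944, 137781, 56448, 95256]
r5 m[sun→φ2] = [1, 1, 1, 1]
r6 m[φ0→wet] = [592704, 746496, 666792, 826686]
r6 m[φ0→slip] = [2916, 3402, 4374, 3888]
r6 m[φ0→ice] = [1728, 1701, 1152, 1701]
r6 m[φ1→wind] = [734832, 642978, 826686, 500094]
r6 m[φ1→ice] = [8, 9, 7, 8]
r6 m[φ2→ice] = [6, 9, 7, 7]
r6 m[φ2→sun] = [734832, 459270, 826686, 476280]
r6 m[φ3→slip] = [5, 9, 3, 8]
r6 m[φ4→slip] = [7, 8, 9, 8]
r6 m[φ5→ice] = [2, 6, 5, 7]
r6 m[φ6→slip] = [5, 2, 7, 3]
r6 m[wet→φ0] = [1, 1, 1, 1]
r6 m[slip→φ0] = [175, 144, 189, 192]
r6 m[slip→φ3] = [102060, 54432, 275562, 93312]
r6 m[slip→φ4] = [72900, 61236, 91854, 93312]
r6 m[slip→φ6] = [102060, 244944, 118098, 248832]
r6 m[wind→φ1] = [1, 1, 1, 1]
r6 m[ice→φ0] = [96, 486, 245, 392]
r6 m[ice→φ1] = [20736, 91854, 40320, 83349]
r6 m[ice→φ2] = [27648, 91854, 40320, 95256]
r6 m[ice→φ5] = [82944, 137781, 56448, 95256]
r6 m[sun→φ2] = [1, 1, 1, 1]
fixed point reached at round 6
traceback from wet: (wet=3, slip=2, wind=2, ice=1, sun=2), score=826686

assignment: (wet=3, slip=2, wind=2, ice=1, sun=2); score = 826686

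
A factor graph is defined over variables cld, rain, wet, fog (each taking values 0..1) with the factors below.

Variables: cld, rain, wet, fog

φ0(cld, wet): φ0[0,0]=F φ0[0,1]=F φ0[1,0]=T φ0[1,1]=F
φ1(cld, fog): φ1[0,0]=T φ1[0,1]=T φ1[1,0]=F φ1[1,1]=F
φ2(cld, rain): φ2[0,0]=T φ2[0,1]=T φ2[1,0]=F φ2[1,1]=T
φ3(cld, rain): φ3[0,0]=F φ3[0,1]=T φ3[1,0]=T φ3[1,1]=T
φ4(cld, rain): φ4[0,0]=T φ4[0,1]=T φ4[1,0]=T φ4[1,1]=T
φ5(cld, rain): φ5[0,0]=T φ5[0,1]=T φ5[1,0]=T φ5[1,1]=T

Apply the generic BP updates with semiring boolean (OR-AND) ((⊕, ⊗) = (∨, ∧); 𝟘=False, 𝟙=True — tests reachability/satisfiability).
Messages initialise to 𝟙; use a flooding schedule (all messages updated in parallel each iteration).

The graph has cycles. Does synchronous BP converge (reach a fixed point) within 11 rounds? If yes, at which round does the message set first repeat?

init: all messages = 𝟙 over 2 values
r1 m[φ0→cld] = [F, T]
r1 m[φ0→wet] = [T, F]
r1 m[φ1→cld] = [T, F]
r1 m[φ1→fog] = [T, T]
r1 m[φ2→cld] = [T, T]
r1 m[φ2→rain] = [T, T]
r1 m[φ3→cld] = [T, T]
r1 m[φ3→rain] = [T, T]
r1 m[φ4→cld] = [T, T]
r1 m[φ4→rain] = [T, T]
r1 m[φ5→cld] = [T, T]
r1 m[φ5→rain] = [T, T]
r1 m[cld→φ0] = [T, T]
r1 m[cld→φ1] = [T, T]
r1 m[cld→φ2] = [T, T]
r1 m[cld→φ3] = [T, T]
r1 m[cld→φ4] = [T, T]
r1 m[cld→φ5] = [T, T]
r1 m[rain→φ2] = [T, T]
r1 m[rain→φ3] = [T, T]
r1 m[rain→φ4] = [T, T]
r1 m[rain→φ5] = [T, T]
r1 m[wet→φ0] = [T, T]
r1 m[fog→φ1] = [T, T]
r2 m[φ0→cld] = [F, T]
r2 m[φ0→wet] = [T, F]
r2 m[φ1→cld] = [T, F]
r2 m[φ1→fog] = [T, T]
r2 m[φ2→cld] = [T, T]
r2 m[φ2→rain] = [T, T]
r2 m[φ3→cld] = [T, T]
r2 m[φ3→rain] = [T, T]
r2 m[φ4→cld] = [T, T]
r2 m[φ4→rain] = [T, T]
r2 m[φ5→cld] = [T, T]
r2 m[φ5→rain] = [T, T]
r2 m[cld→φ0] = [T, F]
r2 m[cld→φ1] = [F, T]
r2 m[cld→φ2] = [F, F]
r2 m[cld→φ3] = [F, F]
r2 m[cld→φ4] = [F, F]
r2 m[cld→φ5] = [F, F]
r2 m[rain→φ2] = [T, T]
r2 m[rain→φ3] = [T, T]
r2 m[rain→φ4] = [T, T]
r2 m[rain→φ5] = [T, T]
r2 m[wet→φ0] = [T, T]
r2 m[fog→φ1] = [T, T]
r3 m[φ0→cld] = [F, T]
r3 m[φ0→wet] = [F, F]
r3 m[φ1→cld] = [T, F]
r3 m[φ1→fog] = [F, F]
r3 m[φ2→cld] = [T, T]
r3 m[φ2→rain] = [F, F]
r3 m[φ3→cld] = [T, T]
r3 m[φ3→rain] = [F, F]
r3 m[φ4→cld] = [T, T]
r3 m[φ4→rain] = [F, F]
r3 m[φ5→cld] = [T, T]
r3 m[φ5→rain] = [F, F]
r3 m[cld→φ0] = [T, F]
r3 m[cld→φ1] = [F, T]
r3 m[cld→φ2] = [F, F]
r3 m[cld→φ3] = [F, F]
r3 m[cld→φ4] = [F, F]
r3 m[cld→φ5] = [F, F]
r3 m[rain→φ2] = [T, T]
r3 m[rain→φ3] = [T, T]
r3 m[rain→φ4] = [T, T]
r3 m[rain→φ5] = [T, T]
r3 m[wet→φ0] = [T, T]
r3 m[fog→φ1] = [T, T]
r4 m[φ0→cld] = [F, T]
r4 m[φ0→wet] = [F, F]
r4 m[φ1→cld] = [T, F]
r4 m[φ1→fog] = [F, F]
r4 m[φ2→cld] = [T, T]
r4 m[φ2→rain] = [F, F]
r4 m[φ3→cld] = [T, T]
r4 m[φ3→rain] = [F, F]
r4 m[φ4→cld] = [T, T]
r4 m[φ4→rain] = [F, F]
r4 m[φ5→cld] = [T, T]
r4 m[φ5→rain] = [F, F]
r4 m[cld→φ0] = [T, F]
r4 m[cld→φ1] = [F, T]
r4 m[cld→φ2] = [F, F]
r4 m[cld→φ3] = [F, F]
r4 m[cld→φ4] = [F, F]
r4 m[cld→φ5] = [F, F]
r4 m[rain→φ2] = [F, F]
r4 m[rain→φ3] = [F, F]
r4 m[rain→φ4] = [F, F]
r4 m[rain→φ5] = [F, F]
r4 m[wet→φ0] = [T, T]
r4 m[fog→φ1] = [T, T]
r5 m[φ0→cld] = [F, T]
r5 m[φ0→wet] = [F, F]
r5 m[φ1→cld] = [T, F]
r5 m[φ1→fog] = [F, F]
r5 m[φ2→cld] = [F, F]
r5 m[φ2→rain] = [F, F]
r5 m[φ3→cld] = [F, F]
r5 m[φ3→rain] = [F, F]
r5 m[φ4→cld] = [F, F]
r5 m[φ4→rain] = [F, F]
r5 m[φ5→cld] = [F, F]
r5 m[φ5→rain] = [F, F]
r5 m[cld→φ0] = [T, F]
r5 m[cld→φ1] = [F, T]
r5 m[cld→φ2] = [F, F]
r5 m[cld→φ3] = [F, F]
r5 m[cld→φ4] = [F, F]
r5 m[cld→φ5] = [F, F]
r5 m[rain→φ2] = [F, F]
r5 m[rain→φ3] = [F, F]
r5 m[rain→φ4] = [F, F]
r5 m[rain→φ5] = [F, F]
r5 m[wet→φ0] = [T, T]
r5 m[fog→φ1] = [T, T]
r6 m[φ0→cld] = [F, T]
r6 m[φ0→wet] = [F, F]
r6 m[φ1→cld] = [T, F]
r6 m[φ1→fog] = [F, F]
r6 m[φ2→cld] = [F, F]
r6 m[φ2→rain] = [F, F]
r6 m[φ3→cld] = [F, F]
r6 m[φ3→rain] = [F, F]
r6 m[φ4→cld] = [F, F]
r6 m[φ4→rain] = [F, F]
r6 m[φ5→cld] = [F, F]
r6 m[φ5→rain] = [F, F]
r6 m[cld→φ0] = [F, F]
r6 m[cld→φ1] = [F, F]
r6 m[cld→φ2] = [F, F]
r6 m[cld→φ3] = [F, F]
r6 m[cld→φ4] = [F, F]
r6 m[cld→φ5] = [F, F]
r6 m[rain→φ2] = [F, F]
r6 m[rain→φ3] = [F, F]
r6 m[rain→φ4] = [F, F]
r6 m[rain→φ5] = [F, F]
r6 m[wet→φ0] = [T, T]
r6 m[fog→φ1] = [T, T]
r7 m[φ0→cld] = [F, T]
r7 m[φ0→wet] = [F, F]
r7 m[φ1→cld] = [T, F]
r7 m[φ1→fog] = [F, F]
r7 m[φ2→cld] = [F, F]
r7 m[φ2→rain] = [F, F]
r7 m[φ3→cld] = [F, F]
r7 m[φ3→rain] = [F, F]
r7 m[φ4→cld] = [F, F]
r7 m[φ4→rain] = [F, F]
r7 m[φ5→cld] = [F, F]
r7 m[φ5→rain] = [F, F]
r7 m[cld→φ0] = [F, F]
r7 m[cld→φ1] = [F, F]
r7 m[cld→φ2] = [F, F]
r7 m[cld→φ3] = [F, F]
r7 m[cld→φ4] = [F, F]
r7 m[cld→φ5] = [F, F]
r7 m[rain→φ2] = [F, F]
r7 m[rain→φ3] = [F, F]
r7 m[rain→φ4] = [F, F]
r7 m[rain→φ5] = [F, F]
r7 m[wet→φ0] = [T, T]
r7 m[fog→φ1] = [T, T]
fixed point reached at round 7
messages reach a fixed point at round 7

CONVERGED at round 7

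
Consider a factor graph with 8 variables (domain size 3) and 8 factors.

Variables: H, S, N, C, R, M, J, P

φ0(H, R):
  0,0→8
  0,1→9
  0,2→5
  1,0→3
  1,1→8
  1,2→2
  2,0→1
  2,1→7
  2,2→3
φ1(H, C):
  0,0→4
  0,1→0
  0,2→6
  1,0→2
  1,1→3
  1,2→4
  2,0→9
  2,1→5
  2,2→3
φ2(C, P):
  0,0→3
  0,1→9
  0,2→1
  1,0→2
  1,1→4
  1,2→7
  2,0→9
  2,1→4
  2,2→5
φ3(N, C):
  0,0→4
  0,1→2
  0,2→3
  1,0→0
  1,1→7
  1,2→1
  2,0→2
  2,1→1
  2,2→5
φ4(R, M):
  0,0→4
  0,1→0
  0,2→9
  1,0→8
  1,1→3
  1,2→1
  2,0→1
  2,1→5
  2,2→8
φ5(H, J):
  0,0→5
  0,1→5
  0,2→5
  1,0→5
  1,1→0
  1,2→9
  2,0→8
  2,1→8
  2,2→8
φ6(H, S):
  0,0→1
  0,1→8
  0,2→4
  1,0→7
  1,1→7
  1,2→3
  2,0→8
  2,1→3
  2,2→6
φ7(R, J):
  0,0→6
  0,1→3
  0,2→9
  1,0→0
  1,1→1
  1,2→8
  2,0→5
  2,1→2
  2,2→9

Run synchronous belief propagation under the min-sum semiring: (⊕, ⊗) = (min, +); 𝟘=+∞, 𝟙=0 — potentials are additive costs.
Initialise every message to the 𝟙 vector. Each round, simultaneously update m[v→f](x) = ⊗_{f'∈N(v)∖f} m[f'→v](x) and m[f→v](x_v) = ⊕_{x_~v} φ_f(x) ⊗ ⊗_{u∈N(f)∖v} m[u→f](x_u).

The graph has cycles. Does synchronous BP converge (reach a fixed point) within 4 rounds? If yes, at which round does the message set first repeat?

NOT CONVERGED within 4 rounds

init: all messages = 𝟙 over 3 values
r1 m[φ0→H] = [5, 2, 1]
r1 m[φ0→R] = [1, 7, 2]
r1 m[φ1→H] = [0, 2, 3]
r1 m[φ1→C] = [2, 0, 3]
r1 m[φ2→C] = [1, 2, 4]
r1 m[φ2→P] = [2, 4, 1]
r1 m[φ3→N] = [2, 0, 1]
r1 m[φ3→C] = [0, 1, 1]
r1 m[φ4→R] = [0, 1, 1]
r1 m[φ4→M] = [1, 0, 1]
r1 m[φ5→H] = [5, 0, 8]
r1 m[φ5→J] = [5, 0, 5]
r1 m[φ6→H] = [1, 3, 3]
r1 m[φ6→S] = [1, 3, 3]
r1 m[φ7→R] = [3, 0, 2]
r1 m[φ7→J] = [0, 1, 8]
r1 m[H→φ0] = [0, 0, 0]
r1 m[H→φ1] = [0, 0, 0]
r1 m[H→φ5] = [0, 0, 0]
r1 m[H→φ6] = [0, 0, 0]
r1 m[S→φ6] = [0, 0, 0]
r1 m[N→φ3] = [0, 0, 0]
r1 m[C→φ1] = [0, 0, 0]
r1 m[C→φ2] = [0, 0, 0]
r1 m[C→φ3] = [0, 0, 0]
r1 m[R→φ0] = [0, 0, 0]
r1 m[R→φ4] = [0, 0, 0]
r1 m[R→φ7] = [0, 0, 0]
r1 m[M→φ4] = [0, 0, 0]
r1 m[J→φ5] = [0, 0, 0]
r1 m[J→φ7] = [0, 0, 0]
r1 m[P→φ2] = [0, 0, 0]
r2 m[φ0→H] = [5, 2, 1]
r2 m[φ0→R] = [1, 7, 2]
r2 m[φ1→H] = [0, 2, 3]
r2 m[φ1→C] = [2, 0, 3]
r2 m[φ2→C] = [1, 2, 4]
r2 m[φ2→P] = [2, 4, 1]
r2 m[φ3→N] = [2, 0, 1]
r2 m[φ3→C] = [0, 1, 1]
r2 m[φ4→R] = [0, 1, 1]
r2 m[φ4→M] = [1, 0, 1]
r2 m[φ5→H] = [5, 0, 8]
r2 m[φ5→J] = [5, 0, 5]
r2 m[φ6→H] = [1, 3, 3]
r2 m[φ6→S] = [1, 3, 3]
r2 m[φ7→R] = [3, 0, 2]
r2 m[φ7→J] = [0, 1, 8]
r2 m[H→φ0] = [6, 5, 14]
r2 m[H→φ1] = [11, 5, 12]
r2 m[H→φ5] = [6, 7, 7]
r2 m[H→φ6] = [10, 4, 12]
r2 m[S→φ6] = [0, 0, 0]
r2 m[N→φ3] = [0, 0, 0]
r2 m[C→φ1] = [1, 3, 5]
r2 m[C→φ2] = [2, 1, 4]
r2 m[C→φ3] = [3, 2, 7]
r2 m[R→φ0] = [3, 1, 3]
r2 m[R→φ4] = [4, 7, 4]
r2 m[R→φ7] = [1, 8, 3]
r2 m[M→φ4] = [0, 0, 0]
r2 m[J→φ5] = [0, 1, 8]
r2 m[J→φ7] = [5, 0, 5]
r2 m[P→φ2] = [0, 0, 0]
r3 m[φ0→H] = [8, 5, 4]
r3 m[φ0→R] = [8, 13, 7]
r3 m[φ1→H] = [3, 3, 8]
r3 m[φ1→C] = [7, 8, 9]
r3 m[φ2→C] = [1, 2, 4]
r3 m[φ2→P] = [3, 5, 3]
r3 m[φ3→N] = [4, 3, 3]
r3 m[φ3→C] = [0, 1, 1]
r3 m[φ4→R] = [0, 1, 1]
r3 m[φ4→M] = [5, 4, 8]
r3 m[φ5→H] = [5, 1, 8]
r3 m[φ5→J] = [11, 7, 11]
r3 m[φ6→H] = [1, 3, 3]
r3 m[φ6→S] = [11, 11, 7]
r3 m[φ7→R] = [3, 1, 2]
r3 m[φ7→J] = [7, 4, 10]
r3 m[H→φ0] = [6, 5, 14]
r3 m[H→φ1] = [11, 5, 12]
r3 m[H→φ5] = [6, 7, 7]
r3 m[H→φ6] = [10, 4, 12]
r3 m[S→φ6] = [0, 0, 0]
r3 m[N→φ3] = [0, 0, 0]
r3 m[C→φ1] = [1, 3, 5]
r3 m[C→φ2] = [2, 1, 4]
r3 m[C→φ3] = [3, 2, 7]
r3 m[R→φ0] = [3, 1, 3]
r3 m[R→φ4] = [4, 7, 4]
r3 m[R→φ7] = [1, 8, 3]
r3 m[M→φ4] = [0, 0, 0]
r3 m[J→φ5] = [0, 1, 8]
r3 m[J→φ7] = [5, 0, 5]
r3 m[P→φ2] = [0, 0, 0]
r4 m[φ0→H] = [8, 5, 4]
r4 m[φ0→R] = [8, 13, 7]
r4 m[φ1→H] = [3, 3, 8]
r4 m[φ1→C] = [7, 8, 9]
r4 m[φ2→C] = [1, 2, 4]
r4 m[φ2→P] = [3, 5, 3]
r4 m[φ3→N] = [4, 3, 3]
r4 m[φ3→C] = [0, 1, 1]
r4 m[φ4→R] = [0, 1, 1]
r4 m[φ4→M] = [5, 4, 8]
r4 m[φ5→H] = [5, 1, 8]
r4 m[φ5→J] = [11, 7, 11]
r4 m[φ6→H] = [1, 3, 3]
r4 m[φ6→S] = [11, 11, 7]
r4 m[φ7→R] = [3, 1, 2]
r4 m[φ7→J] = [7, 4, 10]
r4 m[H→φ0] = [9, 7, 19]
r4 m[H→φ1] = [14, 9, 15]
r4 m[H→φ5] = [12, 11, 15]
r4 m[H→φ6] = [16, 9, 20]
r4 m[S→φ6] = [0, 0, 0]
r4 m[N→φ3] = [0, 0, 0]
r4 m[C→φ1] = [1, 3, 5]
r4 m[C→φ2] = [7, 9, 10]
r4 m[C→φ3] = [8, 10, 13]
r4 m[R→φ0] = [3, 2, 3]
r4 m[R→φ4] = [11, 14, 9]
r4 m[R→φ7] = [8, 14, 8]
r4 m[M→φ4] = [0, 0, 0]
r4 m[J→φ5] = [7, 4, 10]
r4 m[J→φ7] = [11, 7, 11]
r4 m[P→φ2] = [0, 0, 0]
no fixed point within 4 rounds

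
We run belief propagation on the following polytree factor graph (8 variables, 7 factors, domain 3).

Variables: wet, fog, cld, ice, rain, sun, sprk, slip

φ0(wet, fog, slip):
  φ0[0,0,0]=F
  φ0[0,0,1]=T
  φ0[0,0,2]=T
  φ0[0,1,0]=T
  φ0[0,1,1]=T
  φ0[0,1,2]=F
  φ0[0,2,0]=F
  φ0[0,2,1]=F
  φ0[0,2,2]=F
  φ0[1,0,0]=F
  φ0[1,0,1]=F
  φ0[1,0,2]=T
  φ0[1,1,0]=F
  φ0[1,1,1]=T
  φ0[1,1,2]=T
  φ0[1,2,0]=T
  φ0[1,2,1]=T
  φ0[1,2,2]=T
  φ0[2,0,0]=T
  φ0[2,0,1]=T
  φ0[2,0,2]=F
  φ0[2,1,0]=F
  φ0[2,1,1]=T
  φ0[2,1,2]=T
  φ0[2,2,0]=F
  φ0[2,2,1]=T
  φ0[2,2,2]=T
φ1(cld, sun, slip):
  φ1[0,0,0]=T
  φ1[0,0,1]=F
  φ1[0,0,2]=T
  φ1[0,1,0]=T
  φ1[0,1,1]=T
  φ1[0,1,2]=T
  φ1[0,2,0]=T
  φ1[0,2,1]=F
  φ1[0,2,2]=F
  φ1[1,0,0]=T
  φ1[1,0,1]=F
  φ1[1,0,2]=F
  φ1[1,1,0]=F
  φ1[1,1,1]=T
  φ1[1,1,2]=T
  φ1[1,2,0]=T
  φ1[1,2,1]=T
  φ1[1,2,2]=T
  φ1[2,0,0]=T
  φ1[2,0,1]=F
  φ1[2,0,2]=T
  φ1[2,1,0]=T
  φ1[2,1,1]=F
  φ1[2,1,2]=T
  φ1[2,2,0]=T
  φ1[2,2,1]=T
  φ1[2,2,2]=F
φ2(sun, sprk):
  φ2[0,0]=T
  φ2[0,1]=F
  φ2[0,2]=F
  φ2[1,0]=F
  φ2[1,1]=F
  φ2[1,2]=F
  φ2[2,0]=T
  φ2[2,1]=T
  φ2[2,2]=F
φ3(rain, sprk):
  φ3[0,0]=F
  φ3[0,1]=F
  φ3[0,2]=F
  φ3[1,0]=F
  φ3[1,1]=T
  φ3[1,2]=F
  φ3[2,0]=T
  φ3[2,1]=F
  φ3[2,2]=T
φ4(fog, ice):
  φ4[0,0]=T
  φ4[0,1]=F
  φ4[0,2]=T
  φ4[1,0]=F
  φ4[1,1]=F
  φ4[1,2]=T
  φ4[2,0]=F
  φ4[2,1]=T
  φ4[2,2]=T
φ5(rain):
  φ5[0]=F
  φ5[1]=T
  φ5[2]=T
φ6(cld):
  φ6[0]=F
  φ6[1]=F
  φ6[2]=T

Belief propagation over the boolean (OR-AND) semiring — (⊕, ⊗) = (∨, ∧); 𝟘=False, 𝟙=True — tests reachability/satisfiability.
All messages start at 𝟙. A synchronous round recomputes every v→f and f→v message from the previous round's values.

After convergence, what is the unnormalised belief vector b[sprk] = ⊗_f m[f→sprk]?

init: all messages = 𝟙 over 3 values
r1 m[φ0→wet] = [T, T, T]
r1 m[φ0→fog] = [T, T, T]
r1 m[φ0→slip] = [T, T, T]
r1 m[φ1→cld] = [T, T, T]
r1 m[φ1→sun] = [T, T, T]
r1 m[φ1→slip] = [T, T, T]
r1 m[φ2→sun] = [T, F, T]
r1 m[φ2→sprk] = [T, T, F]
r1 m[φ3→rain] = [F, T, T]
r1 m[φ3→sprk] = [T, T, T]
r1 m[φ4→fog] = [T, T, T]
r1 m[φ4→ice] = [T, T, T]
r1 m[φ5→rain] = [F, T, T]
r1 m[φ6→cld] = [F, F, T]
r1 m[wet→φ0] = [T, T, T]
r1 m[fog→φ0] = [T, T, T]
r1 m[fog→φ4] = [T, T, T]
r1 m[cld→φ1] = [T, T, T]
r1 m[cld→φ6] = [T, T, T]
r1 m[ice→φ4] = [T, T, T]
r1 m[rain→φ3] = [T, T, T]
r1 m[rain→φ5] = [T, T, T]
r1 m[sun→φ1] = [T, T, T]
r1 m[sun→φ2] = [T, T, T]
r1 m[sprk→φ2] = [T, T, T]
r1 m[sprk→φ3] = [T, T, T]
r1 m[slip→φ0] = [T, T, T]
r1 m[slip→φ1] = [T, T, T]
r2 m[φ0→wet] = [T, T, T]
r2 m[φ0→fog] = [T, T, T]
r2 m[φ0→slip] = [T, T, T]
r2 m[φ1→cld] = [T, T, T]
r2 m[φ1→sun] = [T, T, T]
r2 m[φ1→slip] = [T, T, T]
r2 m[φ2→sun] = [T, F, T]
r2 m[φ2→sprk] = [T, T, F]
r2 m[φ3→rain] = [F, T, T]
r2 m[φ3→sprk] = [T, T, T]
r2 m[φ4→fog] = [T, T, T]
r2 m[φ4→ice] = [T, T, T]
r2 m[φ5→rain] = [F, T, T]
r2 m[φ6→cld] = [F, F, T]
r2 m[wet→φ0] = [T, T, T]
r2 m[fog→φ0] = [T, T, T]
r2 m[fog→φ4] = [T, T, T]
r2 m[cld→φ1] = [F, F, T]
r2 m[cld→φ6] = [T, T, T]
r2 m[ice→φ4] = [T, T, T]
r2 m[rain→φ3] = [F, T, T]
r2 m[rain→φ5] = [F, T, T]
r2 m[sun→φ1] = [T, F, T]
r2 m[sun→φ2] = [T, T, T]
r2 m[sprk→φ2] = [T, T, T]
r2 m[sprk→φ3] = [T, T, F]
r2 m[slip→φ0] = [T, T, T]
r2 m[slip→φ1] = [T, T, T]
r3 m[φ0→wet] = [T, T, T]
r3 m[φ0→fog] = [T, T, T]
r3 m[φ0→slip] = [T, T, T]
r3 m[φ1→cld] = [T, T, T]
r3 m[φ1→sun] = [T, T, T]
r3 m[φ1→slip] = [T, T, T]
r3 m[φ2→sun] = [T, F, T]
r3 m[φ2→sprk] = [T, T, F]
r3 m[φ3→rain] = [F, T, T]
r3 m[φ3→sprk] = [T, T, T]
r3 m[φ4→fog] = [T, T, T]
r3 m[φ4→ice] = [T, T, T]
r3 m[φ5→rain] = [F, T, T]
r3 m[φ6→cld] = [F, F, T]
r3 m[wet→φ0] = [T, T, T]
r3 m[fog→φ0] = [T, T, T]
r3 m[fog→φ4] = [T, T, T]
r3 m[cld→φ1] = [F, F, T]
r3 m[cld→φ6] = [T, T, T]
r3 m[ice→φ4] = [T, T, T]
r3 m[rain→φ3] = [F, T, T]
r3 m[rain→φ5] = [F, T, T]
r3 m[sun→φ1] = [T, F, T]
r3 m[sun→φ2] = [T, T, T]
r3 m[sprk→φ2] = [T, T, T]
r3 m[sprk→φ3] = [T, T, F]
r3 m[slip→φ0] = [T, T, T]
r3 m[slip→φ1] = [T, T, T]
fixed point reached at round 3
b[sprk] = ⊗ incoming = [T, T, F]

b[sprk] = [T, T, F]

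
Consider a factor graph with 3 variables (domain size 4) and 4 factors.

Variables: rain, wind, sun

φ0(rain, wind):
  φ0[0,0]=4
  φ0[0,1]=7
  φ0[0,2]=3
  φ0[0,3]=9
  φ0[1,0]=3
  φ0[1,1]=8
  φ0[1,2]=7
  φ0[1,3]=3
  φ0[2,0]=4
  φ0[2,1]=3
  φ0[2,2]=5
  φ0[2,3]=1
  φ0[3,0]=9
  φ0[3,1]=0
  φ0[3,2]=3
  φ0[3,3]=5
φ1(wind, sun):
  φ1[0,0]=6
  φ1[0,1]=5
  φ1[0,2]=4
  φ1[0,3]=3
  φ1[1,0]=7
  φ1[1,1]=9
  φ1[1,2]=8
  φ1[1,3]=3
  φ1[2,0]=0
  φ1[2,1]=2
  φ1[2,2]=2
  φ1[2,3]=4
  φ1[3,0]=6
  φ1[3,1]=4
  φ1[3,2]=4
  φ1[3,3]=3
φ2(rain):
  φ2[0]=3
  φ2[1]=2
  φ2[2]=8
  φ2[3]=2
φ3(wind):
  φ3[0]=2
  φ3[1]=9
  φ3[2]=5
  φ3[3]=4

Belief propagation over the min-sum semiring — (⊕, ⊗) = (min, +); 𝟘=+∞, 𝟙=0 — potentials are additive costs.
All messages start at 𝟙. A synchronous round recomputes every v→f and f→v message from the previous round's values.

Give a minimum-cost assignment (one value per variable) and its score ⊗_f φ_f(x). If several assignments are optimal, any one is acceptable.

init: all messages = 𝟙 over 4 values
r1 m[φ0→rain] = [3, 3, 1, 0]
r1 m[φ0→wind] = [3, 0, 3, 1]
r1 m[φ1→wind] = [3, 3, 0, 3]
r1 m[φ1→sun] = [0, 2, 2, 3]
r1 m[φ2→rain] = [3, 2, 8, 2]
r1 m[φ3→wind] = [2, 9, 5, 4]
r1 m[rain→φ0] = [0, 0, 0, 0]
r1 m[rain→φ2] = [0, 0, 0, 0]
r1 m[wind→φ0] = [0, 0, 0, 0]
r1 m[wind→φ1] = [0, 0, 0, 0]
r1 m[wind→φ3] = [0, 0, 0, 0]
r1 m[sun→φ1] = [0, 0, 0, 0]
r2 m[φ0→rain] = [3, 3, 1, 0]
r2 m[φ0→wind] = [3, 0, 3, 1]
r2 m[φ1→wind] = [3, 3, 0, 3]
r2 m[φ1→sun] = [0, 2, 2, 3]
r2 m[φ2→rain] = [3, 2, 8, 2]
r2 m[φ3→wind] = [2, 9, 5, 4]
r2 m[rain→φ0] = [3, 2, 8, 2]
r2 m[rain→φ2] = [3, 3, 1, 0]
r2 m[wind→φ0] = [5, 12, 5, 7]
r2 m[wind→φ1] = [5, 9, 8, 5]
r2 m[wind→φ3] = [6, 3, 3, 4]
r2 m[sun→φ1] = [0, 0, 0, 0]
r3 m[φ0→rain] = [8, 8, 8, 8]
r3 m[φ0→wind] = [5, 2, 5, 5]
r3 m[φ1→wind] = [3, 3, 0, 3]
r3 m[φ1→sun] = [8, 9, 9, 8]
r3 m[φ2→rain] = [3, 2, 8, 2]
r3 m[φ3→wind] = [2, 9, 5, 4]
r3 m[rain→φ0] = [3, 2, 8, 2]
r3 m[rain→φ2] = [3, 3, 1, 0]
r3 m[wind→φ0] = [5, 12, 5, 7]
r3 m[wind→φ1] = [5, 9, 8, 5]
r3 m[wind→φ3] = [6, 3, 3, 4]
r3 m[sun→φ1] = [0, 0, 0, 0]
r4 m[φ0→rain] = [8, 8, 8, 8]
r4 m[φ0→wind] = [5, 2, 5, 5]
r4 m[φ1→wind] = [3, 3, 0, 3]
r4 m[φ1→sun] = [8, 9, 9, 8]
r4 m[φ2→rain] = [3, 2, 8, 2]
r4 m[φ3→wind] = [2, 9, 5, 4]
r4 m[rain→φ0] = [3, 2, 8, 2]
r4 m[rain→φ2] = [8, 8, 8, 8]
r4 m[wind→φ0] = [5, 12, 5, 7]
r4 m[wind→φ1] = [7, 11, 10, 9]
r4 m[wind→φ3] = [8, 5, 5, 8]
r4 m[sun→φ1] = [0, 0, 0, 0]
r5 m[φ0→rain] = [8, 8, 8, 8]
r5 m[φ0→wind] = [5, 2, 5, 5]
r5 m[φ1→wind] = [3, 3, 0, 3]
r5 m[φ1→sun] = [10, 12, 11, 10]
r5 m[φ2→rain] = [3, 2, 8, 2]
r5 m[φ3→wind] = [2, 9, 5, 4]
r5 m[rain→φ0] = [3, 2, 8, 2]
r5 m[rain→φ2] = [8, 8, 8, 8]
r5 m[wind→φ0] = [5, 12, 5, 7]
r5 m[wind→φ1] = [7, 11, 10, 9]
r5 m[wind→φ3] = [8, 5, 5, 8]
r5 m[sun→φ1] = [0, 0, 0, 0]
r6 m[φ0→rain] = [8, 8, 8, 8]
r6 m[φ0→wind] = [5, 2, 5, 5]
r6 m[φ1→wind] = [3, 3, 0, 3]
r6 m[φ1→sun] = [10, 12, 11, 10]
r6 m[φ2→rain] = [3, 2, 8, 2]
r6 m[φ3→wind] = [2, 9, 5, 4]
r6 m[rain→φ0] = [3, 2, 8, 2]
r6 m[rain→φ2] = [8, 8, 8, 8]
r6 m[wind→φ0] = [5, 12, 5, 7]
r6 m[wind→φ1] = [7, 11, 10, 9]
r6 m[wind→φ3] = [8, 5, 5, 8]
r6 m[sun→φ1] = [0, 0, 0, 0]
fixed point reached at round 6
traceback from rain: (rain=1, wind=0, sun=3), score=10

assignment: (rain=1, wind=0, sun=3); score = 10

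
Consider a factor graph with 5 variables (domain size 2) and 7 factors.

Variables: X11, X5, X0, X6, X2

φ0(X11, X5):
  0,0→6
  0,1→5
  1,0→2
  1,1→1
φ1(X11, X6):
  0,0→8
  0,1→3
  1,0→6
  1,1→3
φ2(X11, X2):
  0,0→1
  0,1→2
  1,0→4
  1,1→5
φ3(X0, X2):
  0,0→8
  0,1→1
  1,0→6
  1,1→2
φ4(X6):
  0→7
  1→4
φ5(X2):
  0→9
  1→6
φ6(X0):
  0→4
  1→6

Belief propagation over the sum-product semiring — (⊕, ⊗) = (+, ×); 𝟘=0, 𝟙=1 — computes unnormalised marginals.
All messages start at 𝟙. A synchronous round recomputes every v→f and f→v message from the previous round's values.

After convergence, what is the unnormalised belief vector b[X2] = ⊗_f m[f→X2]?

b[X2] = [854352, 221376]

init: all messages = 𝟙 over 2 values
r1 m[φ0→X11] = [11, 3]
r1 m[φ0→X5] = [8, 6]
r1 m[φ1→X11] = [11, 9]
r1 m[φ1→X6] = [14, 6]
r1 m[φ2→X11] = [3, 9]
r1 m[φ2→X2] = [5, 7]
r1 m[φ3→X0] = [9, 8]
r1 m[φ3→X2] = [14, 3]
r1 m[φ4→X6] = [7, 4]
r1 m[φ5→X2] = [9, 6]
r1 m[φ6→X0] = [4, 6]
r1 m[X11→φ0] = [1, 1]
r1 m[X11→φ1] = [1, 1]
r1 m[X11→φ2] = [1, 1]
r1 m[X5→φ0] = [1, 1]
r1 m[X0→φ3] = [1, 1]
r1 m[X0→φ6] = [1, 1]
r1 m[X6→φ1] = [1, 1]
r1 m[X6→φ4] = [1, 1]
r1 m[X2→φ2] = [1, 1]
r1 m[X2→φ3] = [1, 1]
r1 m[X2→φ5] = [1, 1]
r2 m[φ0→X11] = [11, 3]
r2 m[φ0→X5] = [8, 6]
r2 m[φ1→X11] = [11, 9]
r2 m[φ1→X6] = [14, 6]
r2 m[φ2→X11] = [3, 9]
r2 m[φ2→X2] = [5, 7]
r2 m[φ3→X0] = [9, 8]
r2 m[φ3→X2] = [14, 3]
r2 m[φ4→X6] = [7, 4]
r2 m[φ5→X2] = [9, 6]
r2 m[φ6→X0] = [4, 6]
r2 m[X11→φ0] = [33, 81]
r2 m[X11→φ1] = [33, 27]
r2 m[X11→φ2] = [121, 27]
r2 m[X5→φ0] = [1, 1]
r2 m[X0→φ3] = [4, 6]
r2 m[X0→φ6] = [9, 8]
r2 m[X6→φ1] = [7, 4]
r2 m[X6→φ4] = [14, 6]
r2 m[X2→φ2] = [126, 18]
r2 m[X2→φ3] = [45, 42]
r2 m[X2→φ5] = [70, 21]
r3 m[φ0→X11] = [11, 3]
r3 m[φ0→X5] = [360, 246]
r3 m[φ1→X11] = [68, 54]
r3 m[φ1→X6] = [426, 180]
r3 m[φ2→X11] = [162, 594]
r3 m[φ2→X2] = [229, 377]
r3 m[φ3→X0] = [402, 354]
r3 m[φ3→X2] = [68, 16]
r3 m[φ4→X6] = [7, 4]
r3 m[φ5→X2] = [9, 6]
r3 m[φ6→X0] = [4, 6]
r3 m[X11→φ0] = [33, 81]
r3 m[X11→φ1] = [33, 27]
r3 m[X11→φ2] = [121, 27]
r3 m[X5→φ0] = [1, 1]
r3 m[X0→φ3] = [4, 6]
r3 m[X0→φ6] = [9, 8]
r3 m[X6→φ1] = [7, 4]
r3 m[X6→φ4] = [14, 6]
r3 m[X2→φ2] = [126, 18]
r3 m[X2→φ3] = [45, 42]
r3 m[X2→φ5] = [70, 21]
r4 m[φ0→X11] = [11, 3]
r4 m[φ0→X5] = [360, 246]
r4 m[φ1→X11] = [68, 54]
r4 m[φ1→X6] = [426, 180]
r4 m[φ2→X11] = [162, 594]
r4 m[φ2→X2] = [229, 377]
r4 m[φ3→X0] = [402, 354]
r4 m[φ3→X2] = [68, 16]
r4 m[φ4→X6] = [7, 4]
r4 m[φ5→X2] = [9, 6]
r4 m[φ6→X0] = [4, 6]
r4 m[X11→φ0] = [11016, 32076]
r4 m[X11→φ1] = [1782, 1782]
r4 m[X11→φ2] = [748, 162]
r4 m[X5→φ0] = [1, 1]
r4 m[X0→φ3] = [4, 6]
r4 m[X0→φ6] = [402, 354]
r4 m[X6→φ1] = [7, 4]
r4 m[X6→φ4] = [426, 180]
r4 m[X2→φ2] = [612, 96]
r4 m[X2→φ3] = [2061, 2262]
r4 m[X2→φ5] = [15572, 6032]
r5 m[φ0→X11] = [11, 3]
r5 m[φ0→X5] = [130248, 87156]
r5 m[φ1→X11] = [68, 54]
r5 m[φ1→X6] = [24948, 10692]
r5 m[φ2→X11] = [804, 2928]
r5 m[φ2→X2] = [1396, 2306]
r5 m[φ3→X0] = [18750, 16890]
r5 m[φ3→X2] = [68, 16]
r5 m[φ4→X6] = [7, 4]
r5 m[φ5→X2] = [9, 6]
r5 m[φ6→X0] = [4, 6]
r5 m[X11→φ0] = [11016, 32076]
r5 m[X11→φ1] = [1782, 1782]
r5 m[X11→φ2] = [748, 162]
r5 m[X5→φ0] = [1, 1]
r5 m[X0→φ3] = [4, 6]
r5 m[X0→φ6] = [402, 354]
r5 m[X6→φ1] = [7, 4]
r5 m[X6→φ4] = [426, 180]
r5 m[X2→φ2] = [612, 96]
r5 m[X2→φ3] = [2061, 2262]
r5 m[X2→φ5] = [15572, 6032]
r6 m[φ0→X11] = [11, 3]
r6 m[φ0→X5] = [130248, 87156]
r6 m[φ1→X11] = [68, 54]
r6 m[φ1→X6] = [24948, 10692]
r6 m[φ2→X11] = [804, 2928]
r6 m[φ2→X2] = [1396, 2306]
r6 m[φ3→X0] = [18750, 16890]
r6 m[φ3→X2] = [68, 16]
r6 m[φ4→X6] = [7, 4]
r6 m[φ5→X2] = [9, 6]
r6 m[φ6→X0] = [4, 6]
r6 m[X11→φ0] = [54672, 158112]
r6 m[X11→φ1] = [8844, 8784]
r6 m[X11→φ2] = [748, 162]
r6 m[X5→φ0] = [1, 1]
r6 m[X0→φ3] = [4, 6]
r6 m[X0→φ6] = [18750, 16890]
r6 m[X6→φ1] = [7, 4]
r6 m[X6→φ4] = [24948, 10692]
r6 m[X2→φ2] = [612, 96]
r6 m[X2→φ3] = [12564, 13836]
r6 m[X2→φ5] = [94928, 36896]
r7 m[φ0→X11] = [11, 3]
r7 m[φ0→X5] = [644256, 431472]
r7 m[φ1→X11] = [68, 54]
r7 m[φ1→X6] = [123456, 52884]
r7 m[φ2→X11] = [804, 2928]
r7 m[φ2→X2] = [1396, 2306]
r7 m[φ3→X0] = [114348, 103056]
r7 m[φ3→X2] = [68, 16]
r7 m[φ4→X6] = [7, 4]
r7 m[φ5→X2] = [9, 6]
r7 m[φ6→X0] = [4, 6]
r7 m[X11→φ0] = [54672, 158112]
r7 m[X11→φ1] = [8844, 8784]
r7 m[X11→φ2] = [748, 162]
r7 m[X5→φ0] = [1, 1]
r7 m[X0→φ3] = [4, 6]
r7 m[X0→φ6] = [18750, 16890]
r7 m[X6→φ1] = [7, 4]
r7 m[X6→φ4] = [24948, 10692]
r7 m[X2→φ2] = [612, 96]
r7 m[X2→φ3] = [12564, 13836]
r7 m[X2→φ5] = [94928, 36896]
r8 m[φ0→X11] = [11, 3]
r8 m[φ0→X5] = [644256, 431472]
r8 m[φ1→X11] = [68, 54]
r8 m[φ1→X6] = [123456, 52884]
r8 m[φ2→X11] = [804, 2928]
r8 m[φ2→X2] = [1396, 2306]
r8 m[φ3→X0] = [114348, 103056]
r8 m[φ3→X2] = [68, 16]
r8 m[φ4→X6] = [7, 4]
r8 m[φ5→X2] = [9, 6]
r8 m[φ6→X0] = [4, 6]
r8 m[X11→φ0] = [54672, 158112]
r8 m[X11→φ1] = [8844, 8784]
r8 m[X11→φ2] = [748, 162]
r8 m[X5→φ0] = [1, 1]
r8 m[X0→φ3] = [4, 6]
r8 m[X0→φ6] = [114348, 103056]
r8 m[X6→φ1] = [7, 4]
r8 m[X6→φ4] = [123456, 52884]
r8 m[X2→φ2] = [612, 96]
r8 m[X2→φ3] = [12564, 13836]
r8 m[X2→φ5] = [94928, 36896]
r9 m[φ0→X11] = [11, 3]
r9 m[φ0→X5] = [644256, 431472]
r9 m[φ1→X11] = [68, 54]
r9 m[φ1→X6] = [123456, 52884]
r9 m[φ2→X11] = [804, 2928]
r9 m[φ2→X2] = [1396, 2306]
r9 m[φ3→X0] = [114348, 103056]
r9 m[φ3→X2] = [68, 16]
r9 m[φ4→X6] = [7, 4]
r9 m[φ5→X2] = [9, 6]
r9 m[φ6→X0] = [4, 6]
r9 m[X11→φ0] = [54672, 158112]
r9 m[X11→φ1] = [8844, 8784]
r9 m[X11→φ2] = [748, 162]
r9 m[X5→φ0] = [1, 1]
r9 m[X0→φ3] = [4, 6]
r9 m[X0→φ6] = [114348, 103056]
r9 m[X6→φ1] = [7, 4]
r9 m[X6→φ4] = [123456, 52884]
r9 m[X2→φ2] = [612, 96]
r9 m[X2→φ3] = [12564, 13836]
r9 m[X2→φ5] = [94928, 36896]
fixed point reached at round 9
b[X2] = ⊗ incoming = [854352, 221376]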